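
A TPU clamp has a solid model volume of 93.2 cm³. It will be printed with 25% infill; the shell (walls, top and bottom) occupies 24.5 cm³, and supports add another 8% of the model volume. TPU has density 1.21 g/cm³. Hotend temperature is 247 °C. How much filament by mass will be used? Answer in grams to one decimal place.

59.4 g

Volume inside the shell = 93.2 − 24.5 = 68.7 cm³.
Deposited infill: 0.25 × 68.7 → 17.175 cm³.
Support = 0.08 × 93.2 = 7.456 cm³.
Total extruded: 24.5 + 17.175 + 7.456 → 49.131 cm³.
Mass: 49.131 × 1.21 → 59.44851 g.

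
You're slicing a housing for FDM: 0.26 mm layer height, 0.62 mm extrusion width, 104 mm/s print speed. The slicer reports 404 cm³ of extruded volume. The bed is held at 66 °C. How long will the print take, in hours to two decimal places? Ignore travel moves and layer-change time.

6.69 hours

Extrusion cross-section = 0.26 × 0.62, so 0.1612 mm².
Total extruded path = 404000/0.1612 = 2506203.5 mm.
Print-move time = 2506203.5 / 104, so 24098.1 s.
That's 24098.1 s → 6.69 hours.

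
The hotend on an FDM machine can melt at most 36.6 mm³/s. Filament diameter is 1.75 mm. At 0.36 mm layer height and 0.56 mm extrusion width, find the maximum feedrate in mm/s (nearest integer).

A = 0.36 × 0.56, so 0.2016 mm².
Max speed = 36.6 / 0.2016 = 181.55 ≈ 182 mm/s.

182 mm/s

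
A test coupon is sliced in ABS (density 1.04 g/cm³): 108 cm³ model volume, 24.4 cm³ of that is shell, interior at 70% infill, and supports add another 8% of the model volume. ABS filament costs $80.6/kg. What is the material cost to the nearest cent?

$7.67

Infill region: 108 − 24.4 → 83.6 cm³.
Infill volume = 0.70 × 83.6 = 58.52 cm³.
Support = 0.08 × 108, so 8.64 cm³.
Total extruded = 24.4 + 58.52 + 8.64, so 91.56 cm³.
Mass = 91.56 × 1.04 = 95.2224 g.
At $80.6/kg: 95.2224/1000 × 80.6 = $7.67.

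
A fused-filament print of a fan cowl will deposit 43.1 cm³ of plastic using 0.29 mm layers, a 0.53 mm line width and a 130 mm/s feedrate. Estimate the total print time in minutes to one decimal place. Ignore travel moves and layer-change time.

Bead cross-section = 0.29 × 0.53 = 0.1537 mm².
Path length: 43100 mm³ / 0.1537 mm² → 280416.4 mm.
Extrusion time = 280416.4 / 130, so 2157 s.
Converting: 2157 s = 36.0 minutes.

36.0 minutes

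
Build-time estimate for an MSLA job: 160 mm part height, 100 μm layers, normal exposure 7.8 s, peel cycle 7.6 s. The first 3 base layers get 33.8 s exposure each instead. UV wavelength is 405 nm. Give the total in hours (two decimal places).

6.87 hours

Number of layers: 160 / 0.1 → 1600 (rounded up).
Burn-in layers = 3 × (33.8 + 7.6) = 124.2 s.
Regular layers = 1597 × (7.8 + 7.6) = 24593.8 s.
Total = 124.2 + 24593.8 = 24718 s = 6.87 hours.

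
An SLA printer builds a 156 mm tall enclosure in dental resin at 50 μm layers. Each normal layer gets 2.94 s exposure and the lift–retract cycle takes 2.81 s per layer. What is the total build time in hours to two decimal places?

Layer count = ceil(156 / 0.05) = 3120.
Per-layer time = 2.94 + 2.81, so 5.75 s.
Total = 3120 × 5.75 = 17940 s = 4.98 hours.

4.98 hours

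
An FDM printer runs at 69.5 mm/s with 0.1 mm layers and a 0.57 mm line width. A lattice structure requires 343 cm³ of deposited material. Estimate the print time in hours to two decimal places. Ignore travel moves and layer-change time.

Line area: 0.1 × 0.57 → 0.057 mm².
Total extruded path = 343000/0.057 = 6017543.9 mm.
Time extruding = 6017543.9 / 69.5, so 86583.4 s.
86583.4 s = 24.05 hours.

24.05 hours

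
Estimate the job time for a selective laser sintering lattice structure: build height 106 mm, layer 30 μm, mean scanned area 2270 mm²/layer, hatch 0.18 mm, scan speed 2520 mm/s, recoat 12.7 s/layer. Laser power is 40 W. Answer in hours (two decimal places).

17.38 hours

Layer count = ceil(106 / 0.03) = 3534.
Hatch length per layer = 2270 / 0.18 = 12611.1 mm.
Laser time per layer = 12611.1 / 2520, so 5.0044 s.
Per-layer time = 5.0044 + 12.7, so 17.7044 s.
Build time = 3534 × 17.7044 = 62567.3496 s = 17.38 hours.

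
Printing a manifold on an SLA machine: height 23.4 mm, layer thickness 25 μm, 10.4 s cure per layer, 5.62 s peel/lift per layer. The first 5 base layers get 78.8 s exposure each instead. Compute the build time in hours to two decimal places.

4.26 hours

Number of layers: 23.4 / 0.025 → 936 (rounded up).
Bottom layers = 5 × (78.8 + 5.62), so 422.1 s.
Regular layers: 931 × (10.4 + 5.62) → 14914.62 s.
Sum: 422.1 + 14914.62 = 15336.72 s → 4.26 hours.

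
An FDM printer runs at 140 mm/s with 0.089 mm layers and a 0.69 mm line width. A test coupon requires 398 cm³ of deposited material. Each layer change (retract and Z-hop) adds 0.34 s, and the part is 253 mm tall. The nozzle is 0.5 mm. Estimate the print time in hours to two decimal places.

13.13 hours

Line area = 0.089 × 0.69, so 0.06141 mm².
Path length: 398000 mm³ / 0.06141 mm² → 6481029.1 mm.
Extrusion time = 6481029.1 / 140 = 46293.1 s.
Layers = ⌈253/0.089⌉ = 2843.
Z-hop total = 2843 × 0.34, so 966.62 s.
Total = 46293.1 + 966.62 = 47259.72 s = 13.13 hours.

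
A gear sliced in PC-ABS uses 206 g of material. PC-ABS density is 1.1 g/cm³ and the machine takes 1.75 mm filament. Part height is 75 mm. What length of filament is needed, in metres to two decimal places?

Volume = 206 g / 1.1 g·cm⁻³ = 187.2727 cm³ = 187272.7 mm³.
Cross-section of 1.75 mm filament: π·(1.75/2)² = 2.4053 mm².
Length = 187272.7 / 2.4053 = 77858.35 mm = 77.86 m.

77.86 m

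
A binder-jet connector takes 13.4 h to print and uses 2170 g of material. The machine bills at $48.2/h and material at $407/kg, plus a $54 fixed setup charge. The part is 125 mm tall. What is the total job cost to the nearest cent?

$1583.07

Machine-time cost = 48.2 × 13.4, so $645.88.
Feedstock cost: 407 × 2170/1000 → $883.19.
Adding setup: 645.88 + 883.19 + 54 → $1583.07.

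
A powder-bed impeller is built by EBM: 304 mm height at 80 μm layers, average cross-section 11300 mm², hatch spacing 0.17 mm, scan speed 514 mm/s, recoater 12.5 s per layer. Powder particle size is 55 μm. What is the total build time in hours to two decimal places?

149.70 hours

Number of layers: 304 / 0.08 → 3800 (rounded up).
Hatch length per layer = 11300 / 0.17, so 66470.6 mm.
Scan time per layer: 66470.6 / 514 → 129.3202 s.
Per-layer time = 129.3202 + 12.5, so 141.8202 s.
3800 layers × 141.8202 s/layer = 538916.76 s, i.e. 149.70 hours.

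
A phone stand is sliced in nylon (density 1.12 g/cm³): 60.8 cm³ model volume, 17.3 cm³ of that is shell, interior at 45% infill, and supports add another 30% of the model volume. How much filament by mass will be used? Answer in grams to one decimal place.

61.7 g

Infill region = 60.8 − 17.3 = 43.5 cm³.
Infill volume = 0.45 × 43.5, so 19.575 cm³.
Support: 0.30 × 60.8 → 18.24 cm³.
Total printed volume = 17.3 + 19.575 + 18.24, so 55.115 cm³.
Mass: 55.115 × 1.12 → 61.7288 g.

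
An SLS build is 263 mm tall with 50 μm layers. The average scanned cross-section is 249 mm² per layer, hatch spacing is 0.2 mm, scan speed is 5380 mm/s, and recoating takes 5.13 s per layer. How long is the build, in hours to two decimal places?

7.83 hours

Number of layers: 263 / 0.05 → 5260 (rounded up).
Hatch length per layer = 249 / 0.2 = 1245 mm.
Scan time per layer = 1245 / 5380, so 0.2314 s.
Layer cycle = 0.2314 + 5.13 = 5.3614 s.
5260 layers × 5.3614 s/layer = 28200.964 s, i.e. 7.83 hours.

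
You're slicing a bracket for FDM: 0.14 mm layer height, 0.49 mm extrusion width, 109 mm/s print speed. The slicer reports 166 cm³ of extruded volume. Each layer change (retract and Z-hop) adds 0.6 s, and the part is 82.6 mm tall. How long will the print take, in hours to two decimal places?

Line area = 0.14 × 0.49 = 0.0686 mm².
Toolpath length = 166 cm³ / 0.0686 mm² = 166000 / 0.0686 = 2419825.1 mm.
Print-move time: 2419825.1 / 109 → 22200.2 s.
Layers = ⌈82.6/0.14⌉ = 590.
Layer-change overhead = 590 × 0.6, so 354 s.
Total = 22200.2 + 354 = 22554.2 s = 6.27 hours.

6.27 hours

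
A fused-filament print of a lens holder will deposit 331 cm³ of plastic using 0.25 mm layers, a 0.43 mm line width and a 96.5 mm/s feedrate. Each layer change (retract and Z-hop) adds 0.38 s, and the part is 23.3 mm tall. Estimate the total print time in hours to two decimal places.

Extrusion cross-section: 0.25 × 0.43 → 0.1075 mm².
Path length: 331000 mm³ / 0.1075 mm² → 3079069.8 mm.
Extrusion time = 3079069.8 / 96.5, so 31907.5 s.
Number of layers: 23.3 / 0.25 → 94 (rounded up).
Layer-change overhead = 94 × 0.38, so 35.72 s.
Altogether 31907.5 + 35.72 = 31943.22 s, i.e. 8.87 hours.

8.87 hours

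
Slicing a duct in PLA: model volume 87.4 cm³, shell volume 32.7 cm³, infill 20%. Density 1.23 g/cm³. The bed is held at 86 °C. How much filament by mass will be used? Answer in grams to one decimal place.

Interior volume = 87.4 − 32.7 = 54.7 cm³.
Deposited infill = 0.20 × 54.7 = 10.94 cm³.
Deposited volume = 32.7 + 10.94, so 43.64 cm³.
Mass: 43.64 × 1.23 → 53.6772 g.

53.7 g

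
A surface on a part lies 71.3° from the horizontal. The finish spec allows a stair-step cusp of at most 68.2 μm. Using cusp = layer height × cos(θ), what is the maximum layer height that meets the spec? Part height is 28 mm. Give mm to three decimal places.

cos(71.3°) = 0.3206; t_max = 0.0682/0.3206 = 0.213 mm.

0.213 mm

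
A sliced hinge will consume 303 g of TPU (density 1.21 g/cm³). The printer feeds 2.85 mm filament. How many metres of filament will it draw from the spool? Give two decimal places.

39.25 m

Volume = 303 g / 1.21 g·cm⁻³ = 250.4132 cm³ = 250413.2 mm³.
A = π r² = π × 1.425² = 6.3794 mm².
L = V/A = 250413.2/6.3794 = 39253.41 mm → 39.25 m.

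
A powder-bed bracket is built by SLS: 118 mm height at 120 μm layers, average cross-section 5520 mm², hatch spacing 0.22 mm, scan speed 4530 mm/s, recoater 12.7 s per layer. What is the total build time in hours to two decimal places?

4.99 hours

Layer count = ceil(118 / 0.12) = 984.
Scan path per layer = 5520 / 0.22 = 25090.9 mm.
Per-layer scan time = 25090.9 / 4530, so 5.5388 s.
Layer cycle: 5.5388 + 12.7 → 18.2388 s.
Build time = 984 × 18.2388 = 17946.9792 s = 4.99 hours.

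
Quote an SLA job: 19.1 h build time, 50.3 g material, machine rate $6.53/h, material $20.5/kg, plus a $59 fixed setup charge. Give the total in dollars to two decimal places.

$184.75

Time charge: 6.53 × 19.1 → $124.723.
Material charge = 20.5 × 50.3/1000, so $1.03115.
Adding setup: 124.723 + 1.03115 + 59 → 184.75415 ≈ $184.75.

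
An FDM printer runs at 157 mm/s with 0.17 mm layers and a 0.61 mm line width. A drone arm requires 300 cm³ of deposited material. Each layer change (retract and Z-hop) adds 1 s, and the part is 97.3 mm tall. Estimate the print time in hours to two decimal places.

Line area = 0.17 × 0.61, so 0.1037 mm².
Path length: 300000 mm³ / 0.1037 mm² → 2892960.5 mm.
Time extruding = 2892960.5 / 157, so 18426.5 s.
Layer count = ceil(97.3 / 0.17) = 573.
Z-hop total: 573 × 1 → 573 s.
Altogether 18426.5 + 573 = 18999.5 s, i.e. 5.28 hours.

5.28 hours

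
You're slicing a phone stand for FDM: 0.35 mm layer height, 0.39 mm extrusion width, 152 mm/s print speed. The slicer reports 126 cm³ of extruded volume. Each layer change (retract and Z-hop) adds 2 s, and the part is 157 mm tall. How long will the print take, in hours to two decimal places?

1.94 hours

Extrusion cross-section = 0.35 × 0.39, so 0.1365 mm².
Toolpath length = 126 cm³ / 0.1365 mm² = 126000 / 0.1365 = 923076.9 mm.
Time extruding = 923076.9 / 152, so 6072.9 s.
Layers = ⌈157/0.35⌉ = 449.
Layer-change overhead = 449 × 2, so 898 s.
Total = 6072.9 + 898 = 6970.9 s = 1.94 hours.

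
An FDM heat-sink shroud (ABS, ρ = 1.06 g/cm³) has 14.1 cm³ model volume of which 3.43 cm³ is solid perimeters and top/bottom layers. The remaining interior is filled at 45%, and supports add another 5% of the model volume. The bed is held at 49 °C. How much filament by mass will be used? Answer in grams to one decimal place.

9.5 g

Infill region = 14.1 − 3.43, so 10.67 cm³.
Deposited infill: 0.45 × 10.67 → 4.8015 cm³.
Support = 0.05 × 14.1 = 0.705 cm³.
Deposited volume = 3.43 + 4.8015 + 0.705, so 8.9365 cm³.
Mass = 8.9365 × 1.06, so 9.47269 g.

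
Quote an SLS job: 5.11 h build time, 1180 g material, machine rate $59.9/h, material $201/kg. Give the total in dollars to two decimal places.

$543.27

Machine cost = 59.9 × 5.11 = $306.089.
Feedstock cost: 201 × 1180/1000 → $237.18.
Total = 306.089 + 237.18 = 543.269 ≈ $543.27.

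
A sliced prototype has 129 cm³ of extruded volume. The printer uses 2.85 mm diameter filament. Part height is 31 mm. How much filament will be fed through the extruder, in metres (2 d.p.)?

20.22 m

A = π r² = π × 1.425² = 6.3794 mm².
L = 129000 mm³ / 6.3794 mm² = 20221.34 mm, i.e. 20.22 m.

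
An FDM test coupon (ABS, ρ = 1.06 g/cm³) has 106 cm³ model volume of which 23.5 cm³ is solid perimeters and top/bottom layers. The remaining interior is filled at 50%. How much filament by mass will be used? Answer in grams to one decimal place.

Interior volume = 106 − 23.5, so 82.5 cm³.
Deposited infill: 0.50 × 82.5 → 41.25 cm³.
Total printed volume = 23.5 + 41.25 = 64.75 cm³.
Mass = 64.75 × 1.06, so 68.635 g.

68.6 g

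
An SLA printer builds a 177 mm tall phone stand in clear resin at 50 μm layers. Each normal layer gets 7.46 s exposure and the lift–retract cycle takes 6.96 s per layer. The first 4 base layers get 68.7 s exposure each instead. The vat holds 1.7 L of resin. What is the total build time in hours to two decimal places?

14.25 hours

Number of layers: 177 / 0.05 → 3540 (rounded up).
Burn-in layers: 4 × (68.7 + 6.96) → 302.64 s.
Remaining layers: 3536 × (7.46 + 6.96) → 50989.12 s.
Total = 302.64 + 50989.12 = 51291.76 s = 14.25 hours.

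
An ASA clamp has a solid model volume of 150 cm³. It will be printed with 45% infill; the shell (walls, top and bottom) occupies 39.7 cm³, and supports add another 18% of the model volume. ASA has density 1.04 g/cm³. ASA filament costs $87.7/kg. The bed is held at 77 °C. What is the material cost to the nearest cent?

$10.61

Volume inside the shell: 150 − 39.7 → 110.3 cm³.
Deposited infill = 0.45 × 110.3, so 49.635 cm³.
Support = 0.18 × 150 = 27 cm³.
Total extruded: 39.7 + 49.635 + 27 → 116.335 cm³.
Mass = 116.335 × 1.04, so 120.9884 g.
At $87.7/kg: 120.9884/1000 × 87.7 = $10.61.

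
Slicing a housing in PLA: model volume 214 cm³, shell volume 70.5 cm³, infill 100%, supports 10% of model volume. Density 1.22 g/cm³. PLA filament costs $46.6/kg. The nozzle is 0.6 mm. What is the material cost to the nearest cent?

$13.38

Interior volume = 214 − 70.5 = 143.5 cm³.
Infill volume: 1.00 × 143.5 → 143.5 cm³.
Support = 0.10 × 214 = 21.4 cm³.
Total extruded = 70.5 + 143.5 + 21.4 = 235.4 cm³.
Mass = 235.4 × 1.22, so 287.188 g.
At $46.6/kg: 287.188/1000 × 46.6 = $13.38.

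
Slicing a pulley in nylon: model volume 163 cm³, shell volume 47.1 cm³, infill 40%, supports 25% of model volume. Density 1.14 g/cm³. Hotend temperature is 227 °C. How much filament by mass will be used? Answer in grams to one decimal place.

153.0 g

Infill region = 163 − 47.1 = 115.9 cm³.
Infill volume = 0.40 × 115.9, so 46.36 cm³.
Support = 0.25 × 163, so 40.75 cm³.
Total printed volume: 47.1 + 46.36 + 40.75 → 134.21 cm³.
Mass: 134.21 × 1.14 → 152.9994 g.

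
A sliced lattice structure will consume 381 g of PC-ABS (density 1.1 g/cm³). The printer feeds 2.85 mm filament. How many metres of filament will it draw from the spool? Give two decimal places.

Extruded volume: 381/1.1 = 346.3636 cm³ (346363.6 mm³).
A = π r² = π × 1.425² = 6.3794 mm².
L = V/A = 346363.6/6.3794 = 54294.07 mm → 54.29 m.

54.29 m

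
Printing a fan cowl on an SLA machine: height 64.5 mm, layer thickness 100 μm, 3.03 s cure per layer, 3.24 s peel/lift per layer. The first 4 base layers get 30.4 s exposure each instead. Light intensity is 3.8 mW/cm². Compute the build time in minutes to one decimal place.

69.2 minutes

Number of layers: 64.5 / 0.1 → 645 (rounded up).
Bottom layers: 4 × (30.4 + 3.24) → 134.56 s.
Normal layers: 641 × (3.03 + 3.24) → 4019.07 s.
Total = 134.56 + 4019.07 = 4153.63 s = 69.2 minutes.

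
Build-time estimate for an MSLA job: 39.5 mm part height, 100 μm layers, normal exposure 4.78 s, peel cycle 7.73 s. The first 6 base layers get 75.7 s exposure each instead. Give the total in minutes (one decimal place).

Number of layers: 39.5 / 0.1 → 395 (rounded up).
Burn-in layers = 6 × (75.7 + 7.73), so 500.58 s.
Normal layers = 389 × (4.78 + 7.73), so 4866.39 s.
Sum: 500.58 + 4866.39 = 5366.97 s → 89.4 minutes.

89.4 minutes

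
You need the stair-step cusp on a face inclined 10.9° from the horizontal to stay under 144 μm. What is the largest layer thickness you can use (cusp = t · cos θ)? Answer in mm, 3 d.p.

t = h_c / cos θ = 0.144 / 0.9820 = 0.147 mm.

0.147 mm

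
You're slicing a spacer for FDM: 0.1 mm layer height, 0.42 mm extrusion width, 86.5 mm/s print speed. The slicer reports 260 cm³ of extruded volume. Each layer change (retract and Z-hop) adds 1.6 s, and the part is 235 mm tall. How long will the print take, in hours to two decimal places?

Line area: 0.1 × 0.42 → 0.042 mm².
Path length: 260000 mm³ / 0.042 mm² → 6190476.2 mm.
Time extruding: 6190476.2 / 86.5 → 71566.2 s.
Layer count = ceil(235 / 0.1) = 2350.
Non-print overhead = 2350 × 1.6, so 3760 s.
Altogether 71566.2 + 3760 = 75326.2 s, i.e. 20.92 hours.

20.92 hours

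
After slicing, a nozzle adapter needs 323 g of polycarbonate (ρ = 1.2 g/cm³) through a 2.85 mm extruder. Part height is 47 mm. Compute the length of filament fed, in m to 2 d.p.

42.19 m

Volume = 323 g / 1.2 g·cm⁻³ = 269.1667 cm³ = 269166.7 mm³.
Cross-section of 2.85 mm filament: π·(2.85/2)² = 6.3794 mm².
L = V/A = 269166.7/6.3794 = 42193.11 mm → 42.19 m.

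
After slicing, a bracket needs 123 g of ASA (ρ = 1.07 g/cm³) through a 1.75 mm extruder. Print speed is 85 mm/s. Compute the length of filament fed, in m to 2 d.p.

47.79 m

Volume = 123 g / 1.07 g·cm⁻³ = 114.9533 cm³ = 114953.3 mm³.
A = π r² = π × 0.875² = 2.4053 mm².
Length = 114953.3 / 2.4053 = 47791.67 mm = 47.79 m.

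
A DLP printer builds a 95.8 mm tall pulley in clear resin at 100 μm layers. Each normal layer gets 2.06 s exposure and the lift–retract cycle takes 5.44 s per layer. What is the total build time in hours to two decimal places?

2.00 hours

Layer count = ceil(95.8 / 0.1) = 958.
Each layer takes: 2.06 + 5.44 → 7.5 s.
Build time: 958 × 7.5 s = 7185 s, i.e. 2.00 hours.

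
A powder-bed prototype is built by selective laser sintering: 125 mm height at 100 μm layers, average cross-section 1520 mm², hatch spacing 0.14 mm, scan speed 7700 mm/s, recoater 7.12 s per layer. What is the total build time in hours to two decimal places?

2.96 hours

Layer count = ceil(125 / 0.1) = 1250.
Per-layer scan distance: 1520 / 0.14 → 10857.1 mm.
Laser time per layer = 10857.1 / 7700, so 1.41 s.
Time per layer = 1.41 + 7.12, so 8.53 s.
Build time = 1250 × 8.53 = 10662.5 s = 2.96 hours.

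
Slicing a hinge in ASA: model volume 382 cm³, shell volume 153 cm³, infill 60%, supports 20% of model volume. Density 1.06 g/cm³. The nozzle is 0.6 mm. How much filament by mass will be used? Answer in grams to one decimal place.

Interior volume = 382 − 153 = 229 cm³.
Deposited infill = 0.60 × 229, so 137.4 cm³.
Support: 0.20 × 382 → 76.4 cm³.
Total extruded = 153 + 137.4 + 76.4, so 366.8 cm³.
Mass = 366.8 × 1.06, so 388.808 g.

388.8 g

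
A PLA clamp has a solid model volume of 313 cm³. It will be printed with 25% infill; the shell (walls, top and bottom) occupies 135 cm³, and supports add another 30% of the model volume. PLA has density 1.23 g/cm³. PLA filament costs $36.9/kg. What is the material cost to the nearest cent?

Interior volume = 313 − 135 = 178 cm³.
Infill volume = 0.25 × 178 = 44.5 cm³.
Support = 0.30 × 313, so 93.9 cm³.
Deposited volume = 135 + 44.5 + 93.9, so 273.4 cm³.
Mass = 273.4 × 1.23, so 336.282 g.
At $36.9/kg: 336.282/1000 × 36.9 = $12.41.

$12.41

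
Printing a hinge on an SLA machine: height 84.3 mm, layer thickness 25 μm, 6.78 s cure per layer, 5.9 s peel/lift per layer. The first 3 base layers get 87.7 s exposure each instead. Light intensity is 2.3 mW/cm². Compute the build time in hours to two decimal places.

Layers = ⌈84.3/0.025⌉ = 3372.
Base layers = 3 × (87.7 + 5.9) = 280.8 s.
Regular layers: 3369 × (6.78 + 5.9) → 42718.92 s.
Sum: 280.8 + 42718.92 = 42999.72 s → 11.94 hours.

11.94 hours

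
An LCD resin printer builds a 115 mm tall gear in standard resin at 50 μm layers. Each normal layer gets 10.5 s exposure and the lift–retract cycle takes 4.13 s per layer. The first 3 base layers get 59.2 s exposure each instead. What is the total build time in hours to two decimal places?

9.39 hours

Layers = ⌈115/0.05⌉ = 2300.
Burn-in layers = 3 × (59.2 + 4.13), so 189.99 s.
Normal layers: 2297 × (10.5 + 4.13) → 33605.11 s.
Sum: 189.99 + 33605.11 = 33795.1 s → 9.39 hours.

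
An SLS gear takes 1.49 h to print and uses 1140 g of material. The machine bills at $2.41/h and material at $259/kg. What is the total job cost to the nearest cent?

Time charge: 2.41 × 1.49 → $3.5909.
Material cost = 259 × 1140/1000, so $295.26.
Total = 3.5909 + 295.26 = 298.8509 ≈ $298.85.

$298.85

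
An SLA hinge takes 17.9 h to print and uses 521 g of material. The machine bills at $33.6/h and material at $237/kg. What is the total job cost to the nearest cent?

$724.92

Machine-time cost = 33.6 × 17.9, so $601.44.
Material charge = 237 × 521/1000 = $123.477.
Job cost: 601.44 + 123.477 = 724.917 ≈ $724.92.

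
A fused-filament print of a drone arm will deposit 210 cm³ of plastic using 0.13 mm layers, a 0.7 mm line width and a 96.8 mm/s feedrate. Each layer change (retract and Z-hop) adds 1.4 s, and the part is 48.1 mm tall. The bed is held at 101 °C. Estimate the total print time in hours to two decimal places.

6.77 hours

Extrusion cross-section = 0.13 × 0.7 = 0.091 mm².
Total extruded path = 210000/0.091 = 2307692.3 mm.
Print-move time = 2307692.3 / 96.8, so 23839.8 s.
Layers = ⌈48.1/0.13⌉ = 370.
Layer-change overhead = 370 × 1.4, so 518 s.
Altogether 23839.8 + 518 = 24357.8 s, i.e. 6.77 hours.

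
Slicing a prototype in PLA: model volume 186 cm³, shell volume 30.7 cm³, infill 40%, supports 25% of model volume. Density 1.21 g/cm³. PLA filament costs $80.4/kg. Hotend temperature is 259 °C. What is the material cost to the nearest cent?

Infill region = 186 − 30.7 = 155.3 cm³.
Infill deposited = 0.40 × 155.3, so 62.12 cm³.
Support: 0.25 × 186 → 46.5 cm³.
Total printed volume: 30.7 + 62.12 + 46.5 → 139.32 cm³.
Mass = 139.32 × 1.21 = 168.5772 g.
At $80.4/kg: 168.5772/1000 × 80.4 = $13.55.

$13.55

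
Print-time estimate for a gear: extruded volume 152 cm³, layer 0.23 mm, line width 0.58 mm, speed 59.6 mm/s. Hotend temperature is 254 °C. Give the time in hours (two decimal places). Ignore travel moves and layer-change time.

Extrusion cross-section: 0.23 × 0.58 → 0.1334 mm².
Toolpath length = 152 cm³ / 0.1334 mm² = 152000 / 0.1334 = 1139430.3 mm.
Extrusion time = 1139430.3 / 59.6, so 19118 s.
That's 19118 s → 5.31 hours.

5.31 hours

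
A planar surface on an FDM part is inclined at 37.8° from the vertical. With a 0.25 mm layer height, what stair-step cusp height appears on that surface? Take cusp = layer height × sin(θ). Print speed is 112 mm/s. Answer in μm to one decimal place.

h_c = t·sin θ = 0.25 × 0.6129 = 0.153225 mm (153.2 μm).

153.2 μm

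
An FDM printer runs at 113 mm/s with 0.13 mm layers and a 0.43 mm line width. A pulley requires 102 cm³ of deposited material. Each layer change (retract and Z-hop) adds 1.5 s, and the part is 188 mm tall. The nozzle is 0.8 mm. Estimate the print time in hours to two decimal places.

Extrusion cross-section = 0.13 × 0.43 = 0.0559 mm².
Toolpath length = 102 cm³ / 0.0559 mm² = 102000 / 0.0559 = 1824686.9 mm.
Time extruding = 1824686.9 / 113, so 16147.7 s.
Layer count = ceil(188 / 0.13) = 1447.
Non-print overhead = 1447 × 1.5, so 2170.5 s.
Total = 16147.7 + 2170.5 = 18318.2 s = 5.09 hours.

5.09 hours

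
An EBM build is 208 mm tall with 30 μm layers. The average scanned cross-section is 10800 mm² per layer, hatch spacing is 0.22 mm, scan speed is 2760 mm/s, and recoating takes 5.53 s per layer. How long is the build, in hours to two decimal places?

44.91 hours

Layer count = ceil(208 / 0.03) = 6934.
Hatch length per layer = 10800 / 0.22, so 49090.9 mm.
Per-layer scan time = 49090.9 / 2760 = 17.7866 s.
Time per layer = 17.7866 + 5.53 = 23.3166 s.
6934 layers × 23.3166 s/layer = 161677.3044 s, i.e. 44.91 hours.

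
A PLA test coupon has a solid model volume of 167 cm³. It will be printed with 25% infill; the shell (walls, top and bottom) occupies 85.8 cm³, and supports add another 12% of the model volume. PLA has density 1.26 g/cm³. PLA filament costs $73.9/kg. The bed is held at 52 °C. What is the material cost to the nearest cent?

Infill region = 167 − 85.8, so 81.2 cm³.
Infill volume: 0.25 × 81.2 → 20.3 cm³.
Support = 0.12 × 167 = 20.04 cm³.
Deposited volume = 85.8 + 20.3 + 20.04 = 126.14 cm³.
Mass: 126.14 × 1.26 → 158.9364 g.
Cost = 158.9364 g / 1000 × $73.9/kg = $11.75.

$11.75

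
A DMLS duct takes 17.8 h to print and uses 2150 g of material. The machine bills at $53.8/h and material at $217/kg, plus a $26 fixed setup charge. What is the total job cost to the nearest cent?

$1450.19

Machine-time cost = 53.8 × 17.8 = $957.64.
Material cost: 217 × 2150/1000 → $466.55.
Adding setup: 957.64 + 466.55 + 26 → $1450.19.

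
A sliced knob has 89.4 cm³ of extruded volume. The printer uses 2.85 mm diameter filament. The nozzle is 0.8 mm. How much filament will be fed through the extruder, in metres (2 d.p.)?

14.01 m

A = π r² = π × 1.425² = 6.3794 mm².
L = 89400 mm³ / 6.3794 mm² = 14013.86 mm, i.e. 14.01 m.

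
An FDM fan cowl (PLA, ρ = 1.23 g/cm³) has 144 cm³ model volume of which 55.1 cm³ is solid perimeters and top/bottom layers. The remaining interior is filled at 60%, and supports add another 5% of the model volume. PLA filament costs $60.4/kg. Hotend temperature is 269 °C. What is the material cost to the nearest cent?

$8.59

Volume inside the shell = 144 − 55.1 = 88.9 cm³.
Infill deposited = 0.60 × 88.9, so 53.34 cm³.
Support: 0.05 × 144 → 7.2 cm³.
Deposited volume = 55.1 + 53.34 + 7.2, so 115.64 cm³.
Mass: 115.64 × 1.23 → 142.2372 g.
At $60.4/kg: 142.2372/1000 × 60.4 = $8.59.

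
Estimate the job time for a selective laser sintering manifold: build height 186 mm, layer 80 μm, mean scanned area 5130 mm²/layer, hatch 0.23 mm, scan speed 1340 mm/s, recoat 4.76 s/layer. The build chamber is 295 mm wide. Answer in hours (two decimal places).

Number of layers: 186 / 0.08 → 2325 (rounded up).
Scan path per layer: 5130 / 0.23 → 22304.3 mm.
Laser time per layer: 22304.3 / 1340 → 16.645 s.
Layer cycle: 16.645 + 4.76 → 21.405 s.
Total: 2325 × 21.405 s = 49766.625 s → 13.82 hours.

13.82 hours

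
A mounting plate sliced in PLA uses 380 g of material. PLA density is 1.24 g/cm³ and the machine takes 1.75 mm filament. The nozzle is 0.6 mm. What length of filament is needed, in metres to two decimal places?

127.41 m

Extruded volume: 380/1.24 = 306.4516 cm³ (306451.6 mm³).
Filament cross-section = π × (1.75/2)² = 2.4053 mm².
Length = 306451.6 / 2.4053 = 127406.81 mm = 127.41 m.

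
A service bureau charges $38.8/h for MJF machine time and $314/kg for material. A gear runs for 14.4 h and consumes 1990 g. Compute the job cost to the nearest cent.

Machine-time cost = 38.8 × 14.4 = $558.72.
Material charge = 314 × 1990/1000 = $624.86.
Total = 558.72 + 624.86 = $1183.58.

$1183.58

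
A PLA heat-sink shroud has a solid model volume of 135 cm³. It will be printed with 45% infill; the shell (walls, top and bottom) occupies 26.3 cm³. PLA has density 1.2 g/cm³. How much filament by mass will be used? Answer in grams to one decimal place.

90.3 g

Interior volume = 135 − 26.3, so 108.7 cm³.
Deposited infill = 0.45 × 108.7 = 48.915 cm³.
Deposited volume = 26.3 + 48.915 = 75.215 cm³.
Mass = 75.215 × 1.2, so 90.258 g.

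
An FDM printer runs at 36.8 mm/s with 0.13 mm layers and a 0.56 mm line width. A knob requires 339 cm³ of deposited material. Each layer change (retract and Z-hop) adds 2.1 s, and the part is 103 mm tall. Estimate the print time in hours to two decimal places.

Bead cross-section = 0.13 × 0.56 = 0.0728 mm².
Path length: 339000 mm³ / 0.0728 mm² → 4656593.4 mm.
Time extruding = 4656593.4 / 36.8, so 126537.9 s.
Layer count = ceil(103 / 0.13) = 793.
Layer-change overhead = 793 × 2.1, so 1665.3 s.
Total = 126537.9 + 1665.3 = 128203.2 s = 35.61 hours.

35.61 hours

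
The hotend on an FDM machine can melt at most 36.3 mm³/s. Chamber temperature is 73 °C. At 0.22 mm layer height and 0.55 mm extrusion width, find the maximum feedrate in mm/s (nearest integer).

Bead cross-section: 0.22 × 0.55 → 0.121 mm².
Max speed = 36.3 / 0.121 = 300.00 ≈ 300 mm/s.

300 mm/s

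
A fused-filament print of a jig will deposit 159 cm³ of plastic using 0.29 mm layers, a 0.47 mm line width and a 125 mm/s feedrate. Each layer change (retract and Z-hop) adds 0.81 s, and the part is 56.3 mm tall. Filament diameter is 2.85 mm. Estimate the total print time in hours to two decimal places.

Bead cross-section = 0.29 × 0.47, so 0.1363 mm².
Toolpath length = 159 cm³ / 0.1363 mm² = 159000 / 0.1363 = 1166544.4 mm.
Extrusion time = 1166544.4 / 125 = 9332.4 s.
Layer count = ceil(56.3 / 0.29) = 195.
Z-hop total = 195 × 0.81 = 157.95 s.
Total = 9332.4 + 157.95 = 9490.35 s = 2.64 hours.

2.64 hours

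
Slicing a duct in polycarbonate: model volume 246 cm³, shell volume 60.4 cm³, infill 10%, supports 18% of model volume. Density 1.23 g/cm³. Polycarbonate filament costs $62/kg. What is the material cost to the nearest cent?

Infill region: 246 − 60.4 → 185.6 cm³.
Infill deposited = 0.10 × 185.6, so 18.56 cm³.
Support = 0.18 × 246, so 44.28 cm³.
Total printed volume = 60.4 + 18.56 + 44.28, so 123.24 cm³.
Mass = 123.24 × 1.23, so 151.5852 g.
Cost = 151.5852 g / 1000 × $62/kg = $9.40.

$9.40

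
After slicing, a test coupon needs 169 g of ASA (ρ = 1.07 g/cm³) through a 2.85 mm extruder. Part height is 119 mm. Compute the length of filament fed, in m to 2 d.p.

Volume = 169 g / 1.07 g·cm⁻³ = 157.9439 cm³ = 157943.9 mm³.
Cross-section of 2.85 mm filament: π·(2.85/2)² = 6.3794 mm².
Length = 157943.9 / 6.3794 = 24758.43 mm = 24.76 m.

24.76 m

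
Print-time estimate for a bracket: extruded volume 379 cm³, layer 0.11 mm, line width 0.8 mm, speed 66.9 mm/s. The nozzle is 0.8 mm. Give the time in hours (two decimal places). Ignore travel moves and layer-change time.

Extrusion cross-section: 0.11 × 0.8 → 0.088 mm².
Path length: 379000 mm³ / 0.088 mm² → 4306818.2 mm.
Extrusion time = 4306818.2 / 66.9, so 64377 s.
Converting: 64377 s = 17.88 hours.

17.88 hours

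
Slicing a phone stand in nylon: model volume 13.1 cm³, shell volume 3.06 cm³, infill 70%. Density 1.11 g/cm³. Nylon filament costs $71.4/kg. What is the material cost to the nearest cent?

Infill region: 13.1 − 3.06 → 10.04 cm³.
Deposited infill = 0.70 × 10.04, so 7.028 cm³.
Deposited volume: 3.06 + 7.028 → 10.088 cm³.
Mass = 10.088 × 1.11, so 11.19768 g.
Cost = 11.19768 g / 1000 × $71.4/kg = $0.80.

$0.80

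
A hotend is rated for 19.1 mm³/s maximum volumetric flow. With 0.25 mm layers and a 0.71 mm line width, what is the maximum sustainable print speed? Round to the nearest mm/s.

108 mm/s

A = 0.25 × 0.71 = 0.1775 mm².
v_max = Q/A = 19.1/0.1775 = 107.61 mm/s → 108 mm/s.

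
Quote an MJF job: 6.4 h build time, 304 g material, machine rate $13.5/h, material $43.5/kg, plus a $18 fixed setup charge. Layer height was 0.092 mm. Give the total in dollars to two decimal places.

Machine cost: 13.5 × 6.4 → $86.40.
Material charge = 43.5 × 304/1000, so $13.224.
Adding setup: 86.40 + 13.224 + 18 → 117.624 ≈ $117.62.

$117.62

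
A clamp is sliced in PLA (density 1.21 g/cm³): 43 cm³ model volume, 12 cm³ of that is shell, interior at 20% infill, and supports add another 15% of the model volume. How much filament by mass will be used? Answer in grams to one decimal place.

29.8 g

Interior volume = 43 − 12, so 31 cm³.
Infill deposited = 0.20 × 31 = 6.2 cm³.
Support = 0.15 × 43, so 6.45 cm³.
Total printed volume = 12 + 6.2 + 6.45, so 24.65 cm³.
Mass = 24.65 × 1.21 = 29.8265 g.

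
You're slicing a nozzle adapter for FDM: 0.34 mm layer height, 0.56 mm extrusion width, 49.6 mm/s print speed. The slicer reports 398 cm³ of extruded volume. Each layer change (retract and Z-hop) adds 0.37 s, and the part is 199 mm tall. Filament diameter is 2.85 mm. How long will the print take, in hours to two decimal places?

Extrusion cross-section = 0.34 × 0.56 = 0.1904 mm².
Toolpath length = 398 cm³ / 0.1904 mm² = 398000 / 0.1904 = 2090336.1 mm.
Print-move time = 2090336.1 / 49.6, so 42143.9 s.
Layer count = ceil(199 / 0.34) = 586.
Layer-change overhead = 586 × 0.37 = 216.82 s.
Total = 42143.9 + 216.82 = 42360.72 s = 11.77 hours.

11.77 hours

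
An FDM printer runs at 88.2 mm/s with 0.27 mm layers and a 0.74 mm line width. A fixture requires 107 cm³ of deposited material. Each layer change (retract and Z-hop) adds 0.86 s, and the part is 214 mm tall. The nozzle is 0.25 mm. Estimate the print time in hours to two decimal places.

1.88 hours

Bead cross-section = 0.27 × 0.74, so 0.1998 mm².
Toolpath length = 107 cm³ / 0.1998 mm² = 107000 / 0.1998 = 535535.5 mm.
Time extruding = 535535.5 / 88.2, so 6071.8 s.
Layer count = ceil(214 / 0.27) = 793.
Z-hop total: 793 × 0.86 → 681.98 s.
Altogether 6071.8 + 681.98 = 6753.78 s, i.e. 1.88 hours.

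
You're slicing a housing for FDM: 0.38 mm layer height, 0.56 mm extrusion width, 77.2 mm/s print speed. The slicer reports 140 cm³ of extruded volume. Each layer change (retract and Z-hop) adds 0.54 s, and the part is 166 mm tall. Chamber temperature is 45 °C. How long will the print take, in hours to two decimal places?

2.43 hours

Line area = 0.38 × 0.56 = 0.2128 mm².
Toolpath length = 140 cm³ / 0.2128 mm² = 140000 / 0.2128 = 657894.7 mm.
Print-move time = 657894.7 / 77.2 = 8522 s.
Layer count = ceil(166 / 0.38) = 437.
Layer-change overhead = 437 × 0.54, so 235.98 s.
Altogether 8522 + 235.98 = 8757.98 s, i.e. 2.43 hours.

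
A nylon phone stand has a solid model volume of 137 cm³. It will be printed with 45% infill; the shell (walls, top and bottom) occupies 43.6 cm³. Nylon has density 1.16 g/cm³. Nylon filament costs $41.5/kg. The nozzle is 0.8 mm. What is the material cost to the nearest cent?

Interior volume = 137 − 43.6, so 93.4 cm³.
Infill volume: 0.45 × 93.4 → 42.03 cm³.
Total printed volume: 43.6 + 42.03 → 85.63 cm³.
Mass = 85.63 × 1.16 = 99.3308 g.
At $41.5/kg: 99.3308/1000 × 41.5 = $4.12.

$4.12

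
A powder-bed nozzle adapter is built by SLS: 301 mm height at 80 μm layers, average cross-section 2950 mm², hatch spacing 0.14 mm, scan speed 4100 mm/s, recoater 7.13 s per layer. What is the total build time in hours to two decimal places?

12.82 hours

Number of layers: 301 / 0.08 → 3763 (rounded up).
Scan path per layer = 2950 / 0.14, so 21071.4 mm.
Scan time per layer = 21071.4 / 4100, so 5.1394 s.
Time per layer: 5.1394 + 7.13 → 12.2694 s.
Build time = 3763 × 12.2694 = 46169.7522 s = 12.82 hours.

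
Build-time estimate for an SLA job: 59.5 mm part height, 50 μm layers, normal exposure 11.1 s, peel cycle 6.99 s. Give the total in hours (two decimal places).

Layers = ⌈59.5/0.05⌉ = 1190.
Per-layer time = 11.1 + 6.99, so 18.09 s.
Build time: 1190 × 18.09 s = 21527.1 s, i.e. 5.98 hours.

5.98 hours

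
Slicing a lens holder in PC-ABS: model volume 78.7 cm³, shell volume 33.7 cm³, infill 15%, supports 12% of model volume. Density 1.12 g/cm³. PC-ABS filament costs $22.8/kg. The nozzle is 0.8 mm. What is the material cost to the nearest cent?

$1.27

Infill region = 78.7 − 33.7, so 45 cm³.
Infill volume = 0.15 × 45, so 6.75 cm³.
Support = 0.12 × 78.7, so 9.444 cm³.
Deposited volume = 33.7 + 6.75 + 9.444, so 49.894 cm³.
Mass: 49.894 × 1.12 → 55.88128 g.
At $22.8/kg: 55.88128/1000 × 22.8 = $1.27.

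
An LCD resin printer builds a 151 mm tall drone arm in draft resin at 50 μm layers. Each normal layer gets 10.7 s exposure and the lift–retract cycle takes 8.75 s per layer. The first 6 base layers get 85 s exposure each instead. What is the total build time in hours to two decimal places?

Number of layers: 151 / 0.05 → 3020 (rounded up).
Bottom layers: 6 × (85 + 8.75) → 562.5 s.
Remaining layers = 3014 × (10.7 + 8.75), so 58622.3 s.
Total = 562.5 + 58622.3 = 59184.8 s = 16.44 hours.

16.44 hours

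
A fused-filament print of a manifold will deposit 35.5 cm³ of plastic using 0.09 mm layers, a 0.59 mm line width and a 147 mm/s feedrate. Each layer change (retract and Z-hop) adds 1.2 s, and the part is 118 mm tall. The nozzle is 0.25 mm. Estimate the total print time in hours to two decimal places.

Line area = 0.09 × 0.59 = 0.0531 mm².
Path length: 35500 mm³ / 0.0531 mm² → 668549.9 mm.
Time extruding: 668549.9 / 147 → 4548 s.
Number of layers: 118 / 0.09 → 1312 (rounded up).
Z-hop total = 1312 × 1.2, so 1574.4 s.
Altogether 4548 + 1574.4 = 6122.4 s, i.e. 1.70 hours.

1.70 hours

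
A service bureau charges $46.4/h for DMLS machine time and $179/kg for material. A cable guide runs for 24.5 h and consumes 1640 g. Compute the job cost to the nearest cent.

$1430.36

Time charge: 46.4 × 24.5 → $1136.80.
Feedstock cost: 179 × 1640/1000 → $293.56.
Total = 1136.80 + 293.56 = $1430.36.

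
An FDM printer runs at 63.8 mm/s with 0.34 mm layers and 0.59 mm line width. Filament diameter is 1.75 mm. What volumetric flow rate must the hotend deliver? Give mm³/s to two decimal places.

12.80

Bead cross-section: 0.34 × 0.59 → 0.2006 mm².
Volumetric flow = 63.8 × 0.2006 = 12.80 mm³/s.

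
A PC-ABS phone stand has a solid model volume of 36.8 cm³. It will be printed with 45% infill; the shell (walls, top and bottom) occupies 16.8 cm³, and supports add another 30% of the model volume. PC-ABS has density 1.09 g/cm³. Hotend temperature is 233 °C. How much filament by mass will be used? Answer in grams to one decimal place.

Infill region = 36.8 − 16.8, so 20 cm³.
Infill volume: 0.45 × 20 → 9 cm³.
Support = 0.30 × 36.8, so 11.04 cm³.
Total extruded = 16.8 + 9 + 11.04 = 36.84 cm³.
Mass = 36.84 × 1.09, so 40.1556 g.

40.2 g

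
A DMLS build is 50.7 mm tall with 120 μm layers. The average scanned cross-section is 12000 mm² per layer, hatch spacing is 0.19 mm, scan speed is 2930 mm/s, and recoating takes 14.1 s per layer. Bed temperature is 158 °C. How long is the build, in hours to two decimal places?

Layers = ⌈50.7/0.12⌉ = 423.
Scan path per layer = 12000 / 0.19 = 63157.9 mm.
Per-layer scan time: 63157.9 / 2930 → 21.5556 s.
Time per layer = 21.5556 + 14.1 = 35.6556 s.
Total: 423 × 35.6556 s = 15082.3188 s → 4.19 hours.

4.19 hours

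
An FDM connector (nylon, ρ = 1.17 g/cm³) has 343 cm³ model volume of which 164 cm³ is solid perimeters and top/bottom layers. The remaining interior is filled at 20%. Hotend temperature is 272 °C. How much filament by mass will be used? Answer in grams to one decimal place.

233.8 g

Interior volume = 343 − 164, so 179 cm³.
Infill deposited: 0.20 × 179 → 35.8 cm³.
Total extruded: 164 + 35.8 → 199.8 cm³.
Mass = 199.8 × 1.17 = 233.766 g.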